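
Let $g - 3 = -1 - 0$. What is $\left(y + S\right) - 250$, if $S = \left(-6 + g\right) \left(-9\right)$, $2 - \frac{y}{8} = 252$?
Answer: $-2214$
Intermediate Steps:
$y = -2000$ ($y = 16 - 2016 = -2000$)
$g = 2$ ($g = 3 - 1 = 2$)
$S = 36$ ($S = \left(-6 + 2\right) \left(-9\right) = \left(-4\right) \left(-9\right) = 36$)
$\left(y + S\right) - 250 = \left(-2000 + 36\right) - 250 = -1964 - 250 = -2214$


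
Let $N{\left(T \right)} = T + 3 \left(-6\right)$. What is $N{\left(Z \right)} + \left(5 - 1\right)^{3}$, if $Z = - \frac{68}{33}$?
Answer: $\frac{1450}{33} \approx 43.939$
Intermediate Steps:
$Z = - \frac{68}{33}$ ($Z = \left(-68\right) \frac{1}{33} = - \frac{68}{33} \approx -2.0606$)
$N{\left(T \right)} = -18 + T$ ($N{\left(T \right)} = T - 18 = -18 + T$)
$N{\left(Z \right)} + \left(5 - 1\right)^{3} = \left(-18 - \frac{68}{33}\right) + \left(5 - 1\right)^{3} = - \frac{662}{33} + \left(5 - 1\right)^{3} = - \frac{662}{33} + 4^{3} = - \frac{662}{33} + 64 = \frac{1450}{33}$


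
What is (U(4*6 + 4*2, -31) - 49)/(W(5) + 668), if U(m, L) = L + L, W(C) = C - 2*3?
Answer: -111/667 ≈ -0.16642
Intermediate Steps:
W(C) = -6 + C (W(C) = C - 6 = -6 + C)
U(m, L) = 2*L
(U(4*6 + 4*2, -31) - 49)/(W(5) + 668) = (2*(-31) - 49)/((-6 + 5) + 668) = (-62 - 49)/(-1 + 668) = -111/667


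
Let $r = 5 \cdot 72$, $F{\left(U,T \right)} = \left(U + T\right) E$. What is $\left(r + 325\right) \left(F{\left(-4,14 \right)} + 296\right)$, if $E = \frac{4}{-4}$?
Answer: $195910$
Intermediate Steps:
$E = -1$ ($E = 4 \left(- \frac{1}{4}\right) = -1$)
$F{\left(U,T \right)} = - T - U$ ($F{\left(U,T \right)} = \left(U + T\right) \left(-1\right) = \left(T + U\right) \left(-1\right) = - T - U$)
$r = 360$
$\left(r + 325\right) \left(F{\left(-4,14 \right)} + 296\right) = \left(360 + 325\right) \left(\left(\left(-1\right) 14 - -4\right) + 296\right) = 685 \left(\left(-14 + 4\right) + 296\right) = 685 \left(-10 + 296\right) = 685 \cdot 286 = 195910$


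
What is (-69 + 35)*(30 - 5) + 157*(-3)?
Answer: -1321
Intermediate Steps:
(-69 + 35)*(30 - 5) + 157*(-3) = -34*25 - 471 = -850 - 471 = -1321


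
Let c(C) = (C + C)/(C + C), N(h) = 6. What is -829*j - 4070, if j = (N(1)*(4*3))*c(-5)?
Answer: -63758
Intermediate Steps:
c(C) = 1 (c(C) = (2*C)/((2*C)) = (2*C)*(1/(2*C)) = 1)
j = 72 (j = (6*(4*3))*1 = (6*12)*1 = 72*1 = 72)
-829*j - 4070 = -829*72 - 4070 = -59688 - 4070 = -63758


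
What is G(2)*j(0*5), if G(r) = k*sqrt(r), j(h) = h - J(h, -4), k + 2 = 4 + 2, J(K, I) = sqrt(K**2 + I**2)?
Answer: -16*sqrt(2) ≈ -22.627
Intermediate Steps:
J(K, I) = sqrt(I**2 + K**2)
k = 4 (k = -2 + (4 + 2) = -2 + 6 = 4)
j(h) = h - sqrt(16 + h**2) (j(h) = h - sqrt((-4)**2 + h**2) = h - sqrt(16 + h**2))
G(r) = 4*sqrt(r)
G(2)*j(0*5) = (4*sqrt(2))*(0*5 - sqrt(16 + (0*5)**2)) = (4*sqrt(2))*(0 - sqrt(16 + 0**2)) = (4*sqrt(2))*(0 - sqrt(16 + 0)) = (4*sqrt(2))*(0 - sqrt(16)) = (4*sqrt(2))*(0 - 1*4) = (4*sqrt(2))*(0 - 4) = (4*sqrt(2))*(-4) = -16*sqrt(2)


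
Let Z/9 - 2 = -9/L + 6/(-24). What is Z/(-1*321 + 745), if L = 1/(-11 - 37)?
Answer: 15615/1696 ≈ 9.2070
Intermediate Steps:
L = -1/48 (L = 1/(-48) = -1/48 ≈ -0.020833)
Z = 15615/4 (Z = 18 + 9*(-9/(-1/48) + 6/(-24)) = 18 + 9*(-9*(-48) + 6*(-1/24)) = 18 + 9*(432 - ¼) = 18 + 9*(1727/4) = 18 + 15543/4 = 15615/4 ≈ 3903.8)
Z/(-1*321 + 745) = 15615/(4*(-1*321 + 745)) = 15615/(4*(-321 + 745)) = (15615/4)/424 = (15615/4)*(1/424) = 15615/1696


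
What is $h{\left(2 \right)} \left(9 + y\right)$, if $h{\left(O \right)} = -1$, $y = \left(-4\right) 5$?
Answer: $11$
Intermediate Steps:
$y = -20$
$h{\left(2 \right)} \left(9 + y\right) = - (9 - 20) = \left(-1\right) \left(-11\right) = 11$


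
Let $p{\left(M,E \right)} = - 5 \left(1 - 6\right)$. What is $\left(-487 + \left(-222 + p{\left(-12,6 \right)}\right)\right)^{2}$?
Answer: $467856$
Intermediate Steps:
$p{\left(M,E \right)} = 25$ ($p{\left(M,E \right)} = - 5 \left(1 - 6\right) = \left(-5\right) \left(-5\right) = 25$)
$\left(-487 + \left(-222 + p{\left(-12,6 \right)}\right)\right)^{2} = \left(-487 + \left(-222 + 25\right)\right)^{2} = \left(-487 - 197\right)^{2} = \left(-684\right)^{2} = 467856$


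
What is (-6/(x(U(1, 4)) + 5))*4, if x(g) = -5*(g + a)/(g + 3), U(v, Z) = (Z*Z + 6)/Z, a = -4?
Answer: -204/35 ≈ -5.8286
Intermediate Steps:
U(v, Z) = (6 + Z**2)/Z (U(v, Z) = (Z**2 + 6)/Z = (6 + Z**2)/Z)
x(g) = -5*(-4 + g)/(3 + g) (x(g) = -5*(g - 4)/(g + 3) = -5*(-4 + g)/(3 + g))
(-6/(x(U(1, 4)) + 5))*4 = (-6/(5*(4 - (4 + 6/4))/(3 + (4 + 6/4)) + 5))*4 = (-6/(5*(4 - (4 + 6*(1/4)))/(3 + (4 + 6*(1/4))) + 5))*4 = (-6/(5*(4 - (4 + 3/2))/(3 + (4 + 3/2)) + 5))*4 = (-6/(5*(4 - 1*11/2)/(3 + 11/2) + 5))*4 = (-6/(5*(4 - 11/2)/(17/2) + 5))*4 = (-6/(5*(2/17)*(-3/2) + 5))*4 = (-6/(-15/17 + 5))*4 = (-6/(70/17))*4 = ((17/70)*(-6))*4 = -51/35*4 = -204/35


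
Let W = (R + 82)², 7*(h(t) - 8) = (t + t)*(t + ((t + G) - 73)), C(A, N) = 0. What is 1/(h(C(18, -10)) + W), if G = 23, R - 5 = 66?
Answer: 1/23417 ≈ 4.2704e-5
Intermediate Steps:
R = 71 (R = 5 + 66 = 71)
h(t) = 8 + 2*t*(-50 + 2*t)/7 (h(t) = 8 + ((t + t)*(t + ((t + 23) - 73)))/7 = 8 + ((2*t)*(t + ((23 + t) - 73)))/7 = 8 + ((2*t)*(t + (-50 + t)))/7 = 8 + ((2*t)*(-50 + 2*t))/7 = 8 + (2*t*(-50 + 2*t))/7 = 8 + 2*t*(-50 + 2*t)/7)
W = 23409 (W = (71 + 82)² = 153² = 23409)
1/(h(C(18, -10)) + W) = 1/((8 - 100/7*0 + (4/7)*0²) + 23409) = 1/((8 + 0 + (4/7)*0) + 23409) = 1/((8 + 0 + 0) + 23409) = 1/(8 + 23409) = 1/23417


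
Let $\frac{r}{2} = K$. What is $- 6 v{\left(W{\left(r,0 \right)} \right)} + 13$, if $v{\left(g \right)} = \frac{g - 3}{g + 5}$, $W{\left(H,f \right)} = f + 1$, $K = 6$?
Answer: $15$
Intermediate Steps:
$r = 12$ ($r = 2 \cdot 6 = 12$)
$W{\left(H,f \right)} = 1 + f$
$v{\left(g \right)} = \frac{-3 + g}{5 + g}$
$- 6 v{\left(W{\left(r,0 \right)} \right)} + 13 = - 6 \frac{-3 + \left(1 + 0\right)}{5 + \left(1 + 0\right)} + 13 = - 6 \frac{-3 + 1}{5 + 1} + 13 = - 6 \cdot \frac{1}{6} \left(-2\right) + 13 = \left(-6\right) \left(- \frac{1}{3}\right) + 13 = 2 + 13 = 15$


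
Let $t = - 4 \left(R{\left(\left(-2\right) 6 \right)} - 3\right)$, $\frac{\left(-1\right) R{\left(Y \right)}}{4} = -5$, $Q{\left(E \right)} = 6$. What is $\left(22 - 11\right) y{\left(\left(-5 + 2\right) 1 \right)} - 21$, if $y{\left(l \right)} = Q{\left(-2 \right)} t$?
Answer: $-4509$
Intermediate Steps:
$R{\left(Y \right)} = 20$ ($R{\left(Y \right)} = \left(-4\right) \left(-5\right) = 20$)
$t = -68$ ($t = - 4 \left(20 - 3\right) = \left(-4\right) 17 = -68$)
$y{\left(l \right)} = -408$ ($y{\left(l \right)} = 6 \left(-68\right) = -408$)
$\left(22 - 11\right) y{\left(\left(-5 + 2\right) 1 \right)} - 21 = \left(22 - 11\right) \left(-408\right) - 21 = 11 \left(-408\right) - 21 = -4488 - 21 = -4509$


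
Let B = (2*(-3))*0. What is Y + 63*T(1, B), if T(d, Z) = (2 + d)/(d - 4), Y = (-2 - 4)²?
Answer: -27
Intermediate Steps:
B = 0 (B = -6*0 = 0)
Y = 36 (Y = (-6)² = 36)
T(d, Z) = (2 + d)/(-4 + d)
Y + 63*T(1, B) = 36 + 63*((2 + 1)/(-4 + 1)) = 36 + 63*(3/(-3)) = 36 + 63*(-⅓*3) = 36 + 63*(-1) = 36 - 63 = -27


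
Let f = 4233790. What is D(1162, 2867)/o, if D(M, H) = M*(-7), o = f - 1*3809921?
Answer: -8134/423869 ≈ -0.019190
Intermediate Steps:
o = 423869 (o = 4233790 - 1*3809921 = 4233790 - 3809921 = 423869)
D(M, H) = -7*M
D(1162, 2867)/o = -7*1162/423869 = -8134*1/423869 = -8134/423869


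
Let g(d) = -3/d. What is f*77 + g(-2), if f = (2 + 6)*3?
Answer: 3699/2 ≈ 1849.5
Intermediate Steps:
f = 24 (f = 8*3 = 24)
f*77 + g(-2) = 24*77 - 3/(-2) = 1848 - 3*(-½) = 1848 + 3/2 = 3699/2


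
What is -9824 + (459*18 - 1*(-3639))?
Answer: 2077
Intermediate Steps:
-9824 + (459*18 - 1*(-3639)) = -9824 + (8262 + 3639) = -9824 + 11901 = 2077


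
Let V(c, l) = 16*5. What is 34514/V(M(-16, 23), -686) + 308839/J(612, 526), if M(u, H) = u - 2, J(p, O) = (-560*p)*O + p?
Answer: 45748660297/106041240 ≈ 431.42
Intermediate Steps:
J(p, O) = p - 560*O*p (J(p, O) = -560*O*p + p = p - 560*O*p)
M(u, H) = -2 + u
V(c, l) = 80
34514/V(M(-16, 23), -686) + 308839/J(612, 526) = 34514/80 + 308839/((612*(1 - 560*526))) = 34514*(1/80) + 308839/((612*(1 - 294560))) = 17257/40 + 308839/((612*(-294559))) = 17257/40 + 308839/(-180270108) = 17257/40 + 308839*(-1/180270108) = 17257/40 - 18167/10604124 = 45748660297/106041240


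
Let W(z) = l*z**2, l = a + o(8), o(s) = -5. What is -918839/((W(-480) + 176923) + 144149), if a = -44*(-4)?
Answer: -918839/39719472 ≈ -0.023133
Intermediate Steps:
a = 176
l = 171 (l = 176 - 5 = 171)
W(z) = 171*z**2
-918839/((W(-480) + 176923) + 144149) = -918839/((171*(-480)**2 + 176923) + 144149) = -918839/((171*230400 + 176923) + 144149) = -918839/((39398400 + 176923) + 144149) = -918839/(39575323 + 144149) = -918839/39719472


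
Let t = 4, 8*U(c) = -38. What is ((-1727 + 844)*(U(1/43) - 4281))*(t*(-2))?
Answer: -30274538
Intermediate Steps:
U(c) = -19/4 (U(c) = (⅛)*(-38) = -19/4)
((-1727 + 844)*(U(1/43) - 4281))*(t*(-2)) = ((-1727 + 844)*(-19/4 - 4281))*(4*(-2)) = -883*(-17143/4)*(-8) = (15137269/4)*(-8) = -30274538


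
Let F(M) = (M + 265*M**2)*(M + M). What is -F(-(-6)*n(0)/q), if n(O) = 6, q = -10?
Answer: 617544/25 ≈ 24702.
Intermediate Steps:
F(M) = 2*M*(M + 265*M**2) (F(M) = (M + 265*M**2)*(2*M) = 2*M*(M + 265*M**2))
-F(-(-6)*n(0)/q) = -(-(-6)*6/(-10))**2*(2 + 530*(-(-6)*6/(-10))) = -(-(-6)*6*(-1/10))**2*(2 + 530*(-(-6)*6*(-1/10))) = -(-(-6)*(-3)/5)**2*(2 + 530*(-(-6)*(-3)/5)) = -(-1*18/5)**2*(2 + 530*(-1*18/5)) = -(-18/5)**2*(2 + 530*(-18/5)) = -324*(2 - 1908)/25 = -324*(-1906)/25 = -1*(-617544/25) = 617544/25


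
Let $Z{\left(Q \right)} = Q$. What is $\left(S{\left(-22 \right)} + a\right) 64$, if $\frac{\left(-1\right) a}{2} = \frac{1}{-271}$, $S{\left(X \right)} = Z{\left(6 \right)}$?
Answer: $\frac{104192}{271} \approx 384.47$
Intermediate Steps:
$S{\left(X \right)} = 6$
$a = \frac{2}{271}$ ($a = - \frac{2}{-271} = \left(-2\right) \left(- \frac{1}{271}\right) = \frac{2}{271} \approx 0.0073801$)
$\left(S{\left(-22 \right)} + a\right) 64 = \left(6 + \frac{2}{271}\right) 64 = \frac{1628}{271} \cdot 64 = \frac{104192}{271}$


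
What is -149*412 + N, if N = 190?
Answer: -61198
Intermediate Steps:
-149*412 + N = -149*412 + 190 = -61388 + 190 = -61198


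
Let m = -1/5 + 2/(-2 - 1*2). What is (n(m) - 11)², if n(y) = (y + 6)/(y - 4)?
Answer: 324900/2209 ≈ 147.08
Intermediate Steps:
m = -7/10 (m = -1*⅕ + 2/(-2 - 2) = -⅕ + 2/(-4) = -⅕ + 2*(-¼) = -⅕ - ½ = -7/10 ≈ -0.70000)
n(y) = (6 + y)/(-4 + y)
(n(m) - 11)² = ((6 - 7/10)/(-4 - 7/10) - 11)² = ((53/10)/(-47/10) - 11)² = (-10/47*53/10 - 11)² = (-53/47 - 11)² = (-570/47)² = 324900/2209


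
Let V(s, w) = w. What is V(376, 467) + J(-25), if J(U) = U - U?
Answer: 467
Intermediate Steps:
J(U) = 0
V(376, 467) + J(-25) = 467 + 0 = 467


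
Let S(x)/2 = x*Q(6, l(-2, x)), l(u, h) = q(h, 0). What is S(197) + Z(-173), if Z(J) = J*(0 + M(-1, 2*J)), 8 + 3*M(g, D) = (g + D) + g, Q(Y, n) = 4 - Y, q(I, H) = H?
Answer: 59224/3 ≈ 19741.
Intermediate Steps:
l(u, h) = 0
M(g, D) = -8/3 + D/3 + 2*g/3 (M(g, D) = -8/3 + ((g + D) + g)/3 = -8/3 + ((D + g) + g)/3 = -8/3 + (D + 2*g)/3 = -8/3 + (D/3 + 2*g/3) = -8/3 + D/3 + 2*g/3)
S(x) = -4*x (S(x) = 2*(x*(4 - 1*6)) = 2*(x*(4 - 6)) = 2*(x*(-2)) = 2*(-2*x) = -4*x)
Z(J) = J*(-10/3 + 2*J/3) (Z(J) = J*(0 + (-8/3 + (2*J)/3 + (⅔)*(-1))) = J*(0 + (-8/3 + 2*J/3 - ⅔)) = J*(0 + (-10/3 + 2*J/3)) = J*(-10/3 + 2*J/3))
S(197) + Z(-173) = -4*197 + (⅔)*(-173)*(-5 - 173) = -788 + (⅔)*(-173)*(-178) = -788 + 61588/3 = 59224/3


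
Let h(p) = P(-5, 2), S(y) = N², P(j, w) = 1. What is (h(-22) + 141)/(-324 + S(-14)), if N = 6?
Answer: -71/144 ≈ -0.49306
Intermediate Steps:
S(y) = 36 (S(y) = 6² = 36)
h(p) = 1
(h(-22) + 141)/(-324 + S(-14)) = (1 + 141)/(-324 + 36) = 142/(-288) = 142*(-1/288) = -71/144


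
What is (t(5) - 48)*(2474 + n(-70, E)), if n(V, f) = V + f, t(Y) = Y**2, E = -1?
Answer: -55269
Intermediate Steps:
(t(5) - 48)*(2474 + n(-70, E)) = (5**2 - 48)*(2474 + (-70 - 1)) = (25 - 48)*(2474 - 71) = -23*2403 = -55269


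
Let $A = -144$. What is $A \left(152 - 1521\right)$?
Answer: $197136$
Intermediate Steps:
$A \left(152 - 1521\right) = - 144 \left(152 - 1521\right) = \left(-144\right) \left(-1369\right) = 197136$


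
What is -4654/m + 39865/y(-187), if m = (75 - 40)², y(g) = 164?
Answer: 48071369/200900 ≈ 239.28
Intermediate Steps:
m = 1225 (m = 35² = 1225)
-4654/m + 39865/y(-187) = -4654/1225 + 39865/164 = 48071369/200900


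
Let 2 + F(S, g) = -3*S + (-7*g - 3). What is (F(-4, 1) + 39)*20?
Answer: 780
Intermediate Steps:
F(S, g) = -5 - 7*g - 3*S (F(S, g) = -2 + (-3*S + (-7*g - 3)) = -2 + (-3*S + (-3 - 7*g)) = -2 + (-3 - 7*g - 3*S) = -5 - 7*g - 3*S)
(F(-4, 1) + 39)*20 = ((-5 - 7*1 - 3*(-4)) + 39)*20 = ((-5 - 7 + 12) + 39)*20 = (0 + 39)*20 = 39*20 = 780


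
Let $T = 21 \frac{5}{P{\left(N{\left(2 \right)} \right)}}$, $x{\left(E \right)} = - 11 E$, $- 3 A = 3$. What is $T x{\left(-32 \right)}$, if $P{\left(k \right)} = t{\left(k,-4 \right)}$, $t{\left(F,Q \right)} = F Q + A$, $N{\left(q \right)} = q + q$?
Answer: $- \frac{36960}{17} \approx -2174.1$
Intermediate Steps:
$A = -1$ ($A = \left(- \frac{1}{3}\right) 3 = -1$)
$N{\left(q \right)} = 2 q$
$t{\left(F,Q \right)} = -1 + F Q$ ($t{\left(F,Q \right)} = F Q - 1 = -1 + F Q$)
$P{\left(k \right)} = -1 - 4 k$ ($P{\left(k \right)} = -1 + k \left(-4\right) = -1 - 4 k$)
$T = - \frac{105}{17}$ ($T = 21 \frac{5}{-1 - 4 \cdot 2 \cdot 2} = 21 \frac{5}{-1 - 16} = 21 \frac{5}{-17} = 21 \cdot 5 \left(- \frac{1}{17}\right) = 21 \left(- \frac{5}{17}\right) = - \frac{105}{17} \approx -6.1765$)
$T x{\left(-32 \right)} = - \frac{105 \left(\left(-11\right) \left(-32\right)\right)}{17} = \left(- \frac{105}{17}\right) 352 = - \frac{36960}{17}$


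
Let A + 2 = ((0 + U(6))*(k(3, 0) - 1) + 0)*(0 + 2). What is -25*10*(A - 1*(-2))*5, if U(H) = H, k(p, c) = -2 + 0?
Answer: 45000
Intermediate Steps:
k(p, c) = -2
A = -38 (A = -2 + ((0 + 6)*(-2 - 1) + 0)*(0 + 2) = -2 + (6*(-3) + 0)*2 = -2 + (-18 + 0)*2 = -2 - 18*2 = -2 - 36 = -38)
-25*10*(A - 1*(-2))*5 = -25*10*(-38 - 1*(-2))*5 = -25*10*(-38 + 2)*5 = -25*10*(-36)*5 = -(-9000)*5 = -25*(-1800) = 45000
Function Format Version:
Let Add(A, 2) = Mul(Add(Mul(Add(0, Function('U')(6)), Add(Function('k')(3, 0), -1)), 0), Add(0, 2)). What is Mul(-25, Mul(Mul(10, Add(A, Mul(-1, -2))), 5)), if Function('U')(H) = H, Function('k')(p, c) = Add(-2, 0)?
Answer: 45000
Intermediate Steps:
Function('k')(p, c) = -2
A = -38 (A = Add(-2, Mul(Add(Mul(Add(0, 6), Add(-2, -1)), 0), Add(0, 2))) = Add(-2, Mul(Add(Mul(6, -3), 0), 2)) = Add(-2, Mul(Add(-18, 0), 2)) = Add(-2, Mul(-18, 2)) = Add(-2, -36) = -38)
Mul(-25, Mul(Mul(10, Add(A, Mul(-1, -2))), 5)) = Mul(-25, Mul(Mul(10, Add(-38, Mul(-1, -2))), 5)) = Mul(-25, Mul(Mul(10, Add(-38, 2)), 5)) = Mul(-25, Mul(Mul(10, -36), 5)) = Mul(-25, Mul(-360, 5)) = Mul(-25, -1800) = 45000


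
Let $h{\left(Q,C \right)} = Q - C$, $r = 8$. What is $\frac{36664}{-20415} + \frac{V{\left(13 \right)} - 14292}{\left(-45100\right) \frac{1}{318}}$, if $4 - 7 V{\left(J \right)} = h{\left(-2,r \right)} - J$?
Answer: $\frac{63773253869}{644501550} \approx 98.95$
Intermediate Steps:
$V{\left(J \right)} = 2 + \frac{J}{7}$ ($V{\left(J \right)} = \frac{4}{7} - \frac{\left(-2 - 8\right) - J}{7} = \frac{4}{7} - \frac{-10 - J}{7} = \frac{4}{7} + \left(\frac{10}{7} + \frac{J}{7}\right) = 2 + \frac{J}{7}$)
$\frac{36664}{-20415} + \frac{V{\left(13 \right)} - 14292}{\left(-45100\right) \frac{1}{318}} = \frac{36664}{-20415} + \frac{\left(2 + \frac{1}{7} \cdot 13\right) - 14292}{\left(-45100\right) \frac{1}{318}} = 36664 \left(- \frac{1}{20415}\right) + \frac{\left(2 + \frac{13}{7}\right) - 14292}{\left(-45100\right) \frac{1}{318}} = - \frac{36664}{20415} + \frac{\frac{27}{7} - 14292}{- \frac{22550}{159}} = - \frac{36664}{20415} - - \frac{15902703}{157850} = - \frac{36664}{20415} + \frac{15902703}{157850} = \frac{63773253869}{644501550}$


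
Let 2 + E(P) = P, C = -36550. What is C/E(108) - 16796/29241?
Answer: -28172077/81567 ≈ -345.39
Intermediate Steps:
E(P) = -2 + P
C/E(108) - 16796/29241 = -36550/(-2 + 108) - 16796/29241 = -36550/106 - 16796*1/29241 = -36550*1/106 - 884/1539 = -18275/53 - 884/1539 = -28172077/81567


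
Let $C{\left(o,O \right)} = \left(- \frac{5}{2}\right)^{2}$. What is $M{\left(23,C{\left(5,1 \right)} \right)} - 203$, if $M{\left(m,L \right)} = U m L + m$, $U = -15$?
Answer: $- \frac{9345}{4} \approx -2336.3$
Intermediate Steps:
$C{\left(o,O \right)} = \frac{25}{4}$ ($C{\left(o,O \right)} = \left(\left(-5\right) \frac{1}{2}\right)^{2} = \left(- \frac{5}{2}\right)^{2} = \frac{25}{4}$)
$M{\left(m,L \right)} = m - 15 L m$ ($M{\left(m,L \right)} = - 15 m L + m = - 15 L m + m = m - 15 L m$)
$M{\left(23,C{\left(5,1 \right)} \right)} - 203 = 23 \left(1 - \frac{375}{4}\right) - 203 = 23 \left(- \frac{371}{4}\right) - 203 = - \frac{8533}{4} - 203 = - \frac{9345}{4}$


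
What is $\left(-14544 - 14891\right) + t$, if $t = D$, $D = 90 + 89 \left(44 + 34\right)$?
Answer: $-22403$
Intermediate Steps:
$D = 7032$ ($D = 90 + 89 \cdot 78 = 90 + 6942 = 7032$)
$t = 7032$
$\left(-14544 - 14891\right) + t = \left(-14544 - 14891\right) + 7032 = -29435 + 7032 = -22403$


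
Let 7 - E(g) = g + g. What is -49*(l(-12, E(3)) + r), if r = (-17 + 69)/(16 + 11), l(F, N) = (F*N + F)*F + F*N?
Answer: -367696/27 ≈ -13618.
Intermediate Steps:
E(g) = 7 - 2*g (E(g) = 7 - (g + g) = 7 - 2*g)
l(F, N) = F*N + F*(F + F*N) (l(F, N) = (F + F*N)*F + F*N = F*(F + F*N) + F*N = F*N + F*(F + F*N))
r = 52/27 ≈ 1.9259
-49*(l(-12, E(3)) + r) = -49*(-12*(-12 + (7 - 2*3) - 12*(7 - 2*3)) + 52/27) = -49*(-12*(-12 + (7 - 6) - 12*(7 - 6)) + 52/27) = -49*(-12*(-12 + 1 - 12*1) + 52/27) = -49*(-12*(-12 + 1 - 12) + 52/27) = -49*(-12*(-23) + 52/27) = -49*(276 + 52/27) = -49*7504/27 = -367696/27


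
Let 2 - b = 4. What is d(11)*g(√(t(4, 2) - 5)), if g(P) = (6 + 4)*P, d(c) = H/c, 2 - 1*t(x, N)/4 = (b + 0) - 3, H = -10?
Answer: -100*√23/11 ≈ -43.598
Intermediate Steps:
b = -2 (b = 2 - 1*4 = 2 - 4 = -2)
t(x, N) = 28 (t(x, N) = 8 - 4*((-2 + 0) - 3) = 8 - 4*(-2 - 3) = 8 - 4*(-5) = 8 + 20 = 28)
d(c) = -10/c
g(P) = 10*P
d(11)*g(√(t(4, 2) - 5)) = (-10/11)*(10*√(28 - 5)) = (-10*1/11)*(10*√23) = -100*√23/11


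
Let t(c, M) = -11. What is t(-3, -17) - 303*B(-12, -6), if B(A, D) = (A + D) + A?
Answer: 9079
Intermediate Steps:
B(A, D) = D + 2*A
t(-3, -17) - 303*B(-12, -6) = -11 - 303*(-6 + 2*(-12)) = -11 - 303*(-6 - 24) = -11 - 303*(-30) = -11 + 9090 = 9079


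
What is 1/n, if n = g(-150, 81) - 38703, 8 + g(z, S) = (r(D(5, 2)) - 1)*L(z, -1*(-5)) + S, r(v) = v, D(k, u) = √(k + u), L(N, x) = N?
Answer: -1924/74027645 + 3*√7/29611058 ≈ -2.5722e-5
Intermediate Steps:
g(z, S) = -8 + S + z*(-1 + √7) (g(z, S) = -8 + ((√(5 + 2) - 1)*z + S) = -8 + ((√7 - 1)*z + S) = -8 + ((-1 + √7)*z + S) = -8 + (z*(-1 + √7) + S) = -8 + (S + z*(-1 + √7)) = -8 + S + z*(-1 + √7))
n = -38480 - 150*√7 (n = (-8 + 81 - 1*(-150) - 150*√7) - 38703 = (-8 + 81 + 150 - 150*√7) - 38703 = (223 - 150*√7) - 38703 = -38480 - 150*√7 ≈ -38877.)
1/n = 1/(-38480 - 150*√7)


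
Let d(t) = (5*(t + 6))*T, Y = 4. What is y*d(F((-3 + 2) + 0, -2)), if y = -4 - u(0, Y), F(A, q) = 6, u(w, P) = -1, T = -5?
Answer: 900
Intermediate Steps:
y = -3 (y = -4 - 1*(-1) = -4 + 1 = -3)
d(t) = -150 - 25*t (d(t) = (5*(t + 6))*(-5) = (5*(6 + t))*(-5) = (30 + 5*t)*(-5) = -150 - 25*t)
y*d(F((-3 + 2) + 0, -2)) = -3*(-150 - 25*6) = -3*(-150 - 150) = -3*(-300) = 900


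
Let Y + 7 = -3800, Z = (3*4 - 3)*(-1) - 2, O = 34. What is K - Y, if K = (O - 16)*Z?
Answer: 3609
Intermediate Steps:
Z = -11 (Z = (12 - 3)*(-1) - 2 = 9*(-1) - 2 = -9 - 2 = -11)
K = -198 (K = (34 - 16)*(-11) = 18*(-11) = -198)
Y = -3807 (Y = -7 - 3800 = -3807)
K - Y = -198 - 1*(-3807) = -198 + 3807 = 3609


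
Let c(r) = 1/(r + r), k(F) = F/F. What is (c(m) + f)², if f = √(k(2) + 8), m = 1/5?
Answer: 121/4 ≈ 30.250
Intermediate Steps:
k(F) = 1
m = ⅕ ≈ 0.20000
c(r) = 1/(2*r)
f = 3 (f = √(1 + 8) = √9 = 3)
(c(m) + f)² = (1/(2*(⅕)) + 3)² = ((½)*5 + 3)² = (5/2 + 3)² = (11/2)² = 121/4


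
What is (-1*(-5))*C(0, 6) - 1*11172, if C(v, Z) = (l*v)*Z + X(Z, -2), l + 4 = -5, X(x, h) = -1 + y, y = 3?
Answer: -11162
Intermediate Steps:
X(x, h) = 2 (X(x, h) = -1 + 3 = 2)
l = -9 (l = -4 - 5 = -9)
C(v, Z) = 2 - 9*Z*v (C(v, Z) = (-9*v)*Z + 2 = -9*Z*v + 2 = 2 - 9*Z*v)
(-1*(-5))*C(0, 6) - 1*11172 = (-1*(-5))*(2 - 9*6*0) - 1*11172 = 5*(2 + 0) - 11172 = 5*2 - 11172 = 10 - 11172 = -11162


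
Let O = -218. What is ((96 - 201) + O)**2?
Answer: 104329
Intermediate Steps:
((96 - 201) + O)**2 = ((96 - 201) - 218)**2 = (-105 - 218)**2 = (-323)**2 = 104329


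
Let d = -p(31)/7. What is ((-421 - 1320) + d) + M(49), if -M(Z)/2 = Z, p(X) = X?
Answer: -12904/7 ≈ -1843.4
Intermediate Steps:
M(Z) = -2*Z
d = -31/7 ≈ -4.4286
((-421 - 1320) + d) + M(49) = ((-421 - 1320) - 31/7) - 2*49 = (-1741 - 31/7) - 98 = -12218/7 - 98 = -12904/7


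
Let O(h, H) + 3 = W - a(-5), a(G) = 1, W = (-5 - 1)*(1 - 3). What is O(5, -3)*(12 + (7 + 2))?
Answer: 168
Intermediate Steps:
W = 12 (W = -6*(-2) = 12)
O(h, H) = 8 (O(h, H) = -3 + (12 - 1*1) = -3 + (12 - 1) = -3 + 11 = 8)
O(5, -3)*(12 + (7 + 2)) = 8*(12 + (7 + 2)) = 8*(12 + 9) = 8*21 = 168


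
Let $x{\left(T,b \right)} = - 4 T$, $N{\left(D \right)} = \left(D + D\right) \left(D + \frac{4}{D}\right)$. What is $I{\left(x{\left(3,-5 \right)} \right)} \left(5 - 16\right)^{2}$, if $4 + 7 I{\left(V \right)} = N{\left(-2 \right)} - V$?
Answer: $\frac{2904}{7} \approx 414.86$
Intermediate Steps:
$N{\left(D \right)} = 2 D \left(D + \frac{4}{D}\right)$
$I{\left(V \right)} = \frac{12}{7} - \frac{V}{7}$ ($I{\left(V \right)} = - \frac{4}{7} + \frac{\left(8 + 2 \left(-2\right)^{2}\right) - V}{7} = - \frac{4}{7} + \frac{\left(8 + 2 \cdot 4\right) - V}{7} = - \frac{4}{7} + \frac{\left(8 + 8\right) - V}{7} = - \frac{4}{7} + \frac{16 - V}{7} = - \frac{4}{7} - \left(- \frac{16}{7} + \frac{V}{7}\right) = \frac{12}{7} - \frac{V}{7}$)
$I{\left(x{\left(3,-5 \right)} \right)} \left(5 - 16\right)^{2} = \left(\frac{12}{7} - \frac{\left(-4\right) 3}{7}\right) \left(5 - 16\right)^{2} = \left(\frac{12}{7} - - \frac{12}{7}\right) \left(-11\right)^{2} = \left(\frac{12}{7} + \frac{12}{7}\right) 121 = \frac{24}{7} \cdot 121 = \frac{2904}{7}$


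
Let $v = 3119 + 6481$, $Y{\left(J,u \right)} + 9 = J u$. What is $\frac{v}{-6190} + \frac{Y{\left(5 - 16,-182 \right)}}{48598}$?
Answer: $- \frac{45420413}{30082162} \approx -1.5099$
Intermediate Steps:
$Y{\left(J,u \right)} = -9 + J u$
$v = 9600$
$\frac{v}{-6190} + \frac{Y{\left(5 - 16,-182 \right)}}{48598} = \frac{9600}{-6190} + \frac{-9 + \left(5 - 16\right) \left(-182\right)}{48598} = 9600 \left(- \frac{1}{6190}\right) + \left(-9 + \left(5 - 16\right) \left(-182\right)\right) \frac{1}{48598} = - \frac{960}{619} + \left(-9 - -2002\right) \frac{1}{48598} = - \frac{960}{619} + \left(-9 + 2002\right) \frac{1}{48598} = - \frac{960}{619} + 1993 \cdot \frac{1}{48598} = - \frac{960}{619} + \frac{1993}{48598} = - \frac{45420413}{30082162}$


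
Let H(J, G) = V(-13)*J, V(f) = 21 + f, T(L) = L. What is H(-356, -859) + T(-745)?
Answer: -3593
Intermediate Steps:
H(J, G) = 8*J (H(J, G) = (21 - 13)*J = 8*J)
H(-356, -859) + T(-745) = 8*(-356) - 745 = -2848 - 745 = -3593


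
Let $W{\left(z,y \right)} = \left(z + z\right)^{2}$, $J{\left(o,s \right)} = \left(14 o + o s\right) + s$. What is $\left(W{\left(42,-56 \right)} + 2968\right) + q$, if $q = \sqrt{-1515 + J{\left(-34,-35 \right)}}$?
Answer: $10024 + 2 i \sqrt{209} \approx 10024.0 + 28.914 i$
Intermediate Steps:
$J{\left(o,s \right)} = s + 14 o + o s$
$W{\left(z,y \right)} = 4 z^{2}$ ($W{\left(z,y \right)} = \left(2 z\right)^{2} = 4 z^{2}$)
$q = 2 i \sqrt{209}$ ($q = \sqrt{-1515 - -679} = \sqrt{-1515 + 679} = \sqrt{-836} = 2 i \sqrt{209} \approx 28.914 i$)
$\left(W{\left(42,-56 \right)} + 2968\right) + q = \left(4 \cdot 42^{2} + 2968\right) + 2 i \sqrt{209} = \left(4 \cdot 1764 + 2968\right) + 2 i \sqrt{209} = \left(7056 + 2968\right) + 2 i \sqrt{209} = 10024 + 2 i \sqrt{209}$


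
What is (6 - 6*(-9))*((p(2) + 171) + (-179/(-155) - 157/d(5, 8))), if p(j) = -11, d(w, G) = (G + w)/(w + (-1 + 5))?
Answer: 1268544/403 ≈ 3147.8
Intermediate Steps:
d(w, G) = (G + w)/(4 + w) (d(w, G) = (G + w)/(w + 4) = (G + w)/(4 + w))
(6 - 6*(-9))*((p(2) + 171) + (-179/(-155) - 157/d(5, 8))) = (6 - 6*(-9))*((-11 + 171) + (-179/(-155) - 157*(4 + 5)/(8 + 5))) = (6 + 54)*(160 + (-179*(-1/155) - 157/(13/9))) = 60*(160 + (179/155 - 157/((⅑)*13))) = 60*(160 + (179/155 - 157/13/9)) = 60*(160 + (179/155 - 157*9/13)) = 60*(160 + (179/155 - 1413/13)) = 60*(160 - 216688/2015) = 60*(105712/2015) = 1268544/403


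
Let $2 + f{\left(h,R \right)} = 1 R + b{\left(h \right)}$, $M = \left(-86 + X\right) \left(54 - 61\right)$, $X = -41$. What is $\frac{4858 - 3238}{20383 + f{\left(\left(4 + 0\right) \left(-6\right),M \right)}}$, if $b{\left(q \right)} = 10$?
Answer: $\frac{81}{1064} \approx 0.076128$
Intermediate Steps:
$M = 889$ ($M = \left(-86 - 41\right) \left(54 - 61\right) = \left(-127\right) \left(-7\right) = 889$)
$f{\left(h,R \right)} = 8 + R$ ($f{\left(h,R \right)} = -2 + \left(1 R + 10\right) = -2 + \left(R + 10\right) = -2 + \left(10 + R\right) = 8 + R$)
$\frac{4858 - 3238}{20383 + f{\left(\left(4 + 0\right) \left(-6\right),M \right)}} = \frac{4858 - 3238}{20383 + \left(8 + 889\right)} = \frac{1620}{20383 + 897} = \frac{1620}{21280} = 1620 \cdot \frac{1}{21280} = \frac{81}{1064}$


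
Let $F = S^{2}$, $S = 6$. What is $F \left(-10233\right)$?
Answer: $-368388$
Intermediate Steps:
$F = 36$ ($F = 6^{2} = 36$)
$F \left(-10233\right) = 36 \left(-10233\right) = -368388$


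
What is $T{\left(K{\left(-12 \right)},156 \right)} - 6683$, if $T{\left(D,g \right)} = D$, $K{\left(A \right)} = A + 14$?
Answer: $-6681$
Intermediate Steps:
$K{\left(A \right)} = 14 + A$
$T{\left(K{\left(-12 \right)},156 \right)} - 6683 = \left(14 - 12\right) - 6683 = 2 - 6683 = -6681$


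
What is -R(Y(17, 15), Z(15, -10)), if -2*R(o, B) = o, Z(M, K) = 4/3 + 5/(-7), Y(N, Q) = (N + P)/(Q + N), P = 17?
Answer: 17/32 ≈ 0.53125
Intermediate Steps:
Y(N, Q) = (17 + N)/(N + Q) (Y(N, Q) = (N + 17)/(Q + N) = (17 + N)/(N + Q))
Z(M, K) = 13/21 (Z(M, K) = 4*(1/3) + 5*(-1/7) = 4/3 - 5/7 = 13/21)
R(o, B) = -o/2
-R(Y(17, 15), Z(15, -10)) = -(-1)*(17 + 17)/(17 + 15)/2 = -(-1)*34/32/2 = -(-1)*(1/32)*34/2 = -(-1)*17/(2*16) = -1*(-17/32) = 17/32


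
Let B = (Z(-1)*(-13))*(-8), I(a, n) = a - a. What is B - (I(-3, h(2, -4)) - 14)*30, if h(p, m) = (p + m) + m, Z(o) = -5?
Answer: -100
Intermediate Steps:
h(p, m) = p + 2*m (h(p, m) = (m + p) + m = p + 2*m)
I(a, n) = 0
B = -520 (B = -5*(-13)*(-8) = 65*(-8) = -520)
B - (I(-3, h(2, -4)) - 14)*30 = -520 - (0 - 14)*30 = -520 - (-14)*30 = -520 - 1*(-420) = -520 + 420 = -100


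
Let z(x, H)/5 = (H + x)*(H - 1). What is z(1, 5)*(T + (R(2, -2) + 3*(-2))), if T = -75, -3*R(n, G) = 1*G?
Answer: -9640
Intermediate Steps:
R(n, G) = -G/3
z(x, H) = 5*(-1 + H)*(H + x) (z(x, H) = 5*((H + x)*(H - 1)) = 5*((H + x)*(-1 + H)) = 5*((-1 + H)*(H + x)) = 5*(-1 + H)*(H + x))
z(1, 5)*(T + (R(2, -2) + 3*(-2))) = (-5*5 - 5*1 + 5*5**2 + 5*5*1)*(-75 + (-1/3*(-2) + 3*(-2))) = (-25 - 5 + 5*25 + 25)*(-75 + (2/3 - 6)) = (-25 - 5 + 125 + 25)*(-75 - 16/3) = 120*(-241/3) = -9640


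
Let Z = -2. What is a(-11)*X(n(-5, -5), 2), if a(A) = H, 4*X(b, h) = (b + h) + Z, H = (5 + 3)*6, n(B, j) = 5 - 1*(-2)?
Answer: 84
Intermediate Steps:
n(B, j) = 7 (n(B, j) = 5 + 2 = 7)
H = 48 (H = 8*6 = 48)
X(b, h) = -½ + b/4 + h/4 (X(b, h) = ((b + h) - 2)/4 = (-2 + b + h)/4 = -½ + b/4 + h/4)
a(A) = 48
a(-11)*X(n(-5, -5), 2) = 48*(-½ + (¼)*7 + (¼)*2) = 48*(-½ + 7/4 + ½) = 48*(7/4) = 84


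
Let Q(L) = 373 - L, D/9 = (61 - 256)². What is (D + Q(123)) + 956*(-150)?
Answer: 199075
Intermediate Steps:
D = 342225 (D = 9*(61 - 256)² = 9*(-195)² = 9*38025 = 342225)
(D + Q(123)) + 956*(-150) = (342225 + (373 - 1*123)) + 956*(-150) = (342225 + (373 - 123)) - 143400 = (342225 + 250) - 143400 = 342475 - 143400 = 199075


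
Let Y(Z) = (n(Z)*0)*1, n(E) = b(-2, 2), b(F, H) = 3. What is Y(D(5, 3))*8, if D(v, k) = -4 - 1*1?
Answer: 0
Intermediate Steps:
n(E) = 3
D(v, k) = -5 (D(v, k) = -4 - 1 = -5)
Y(Z) = 0 (Y(Z) = (3*0)*1 = 0*1 = 0)
Y(D(5, 3))*8 = 0*8 = 0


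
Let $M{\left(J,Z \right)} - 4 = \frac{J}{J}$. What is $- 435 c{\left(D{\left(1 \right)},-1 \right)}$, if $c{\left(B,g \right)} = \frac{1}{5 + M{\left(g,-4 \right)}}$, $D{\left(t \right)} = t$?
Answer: $- \frac{87}{2} \approx -43.5$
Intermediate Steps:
$M{\left(J,Z \right)} = 5$ ($M{\left(J,Z \right)} = 4 + \frac{J}{J} = 4 + 1 = 5$)
$c{\left(B,g \right)} = \frac{1}{10}$ ($c{\left(B,g \right)} = \frac{1}{5 + 5} = \frac{1}{10}$)
$- 435 c{\left(D{\left(1 \right)},-1 \right)} = \left(-435\right) \frac{1}{10} = - \frac{87}{2}$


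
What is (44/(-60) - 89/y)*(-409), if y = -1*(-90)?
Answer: 12679/18 ≈ 704.39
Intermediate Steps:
y = 90
(44/(-60) - 89/y)*(-409) = (44/(-60) - 89/90)*(-409) = (44*(-1/60) - 89*1/90)*(-409) = (-11/15 - 89/90)*(-409) = -31/18*(-409) = 12679/18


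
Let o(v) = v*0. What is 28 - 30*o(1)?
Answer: 28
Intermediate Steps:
o(v) = 0
28 - 30*o(1) = 28 - 30*0 = 28 + 0 = 28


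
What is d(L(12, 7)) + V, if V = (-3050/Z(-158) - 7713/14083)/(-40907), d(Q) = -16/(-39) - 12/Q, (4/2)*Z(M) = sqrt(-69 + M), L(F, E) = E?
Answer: -205087102387/157273465713 - 6100*I*sqrt(227)/9285889 ≈ -1.304 - 0.0098974*I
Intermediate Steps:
Z(M) = sqrt(-69 + M)/2
d(Q) = 16/39 - 12/Q (d(Q) = -16*(-1/39) - 12/Q = 16/39 - 12/Q)
V = 7713/576093281 - 6100*I*sqrt(227)/9285889 (V = (-3050*2/sqrt(-69 - 158) - 7713/14083)/(-40907) = (-3050*(-2*I*sqrt(227)/227) - 7713*1/14083)*(-1/40907) = (-3050*(-2*I*sqrt(227)/227) - 7713/14083)*(-1/40907) = (-(-6100)*I*sqrt(227)/227 - 7713/14083)*(-1/40907) = (6100*I*sqrt(227)/227 - 7713/14083)*(-1/40907) = (-7713/14083 + 6100*I*sqrt(227)/227)*(-1/40907) = 7713/576093281 - 6100*I*sqrt(227)/9285889 ≈ 1.3388e-5 - 0.0098974*I)
d(L(12, 7)) + V = (16/39 - 12/7) + (7713/576093281 - 6100*I*sqrt(227)/9285889) = -356/273 + (7713/576093281 - 6100*I*sqrt(227)/9285889) = -205087102387/157273465713 - 6100*I*sqrt(227)/9285889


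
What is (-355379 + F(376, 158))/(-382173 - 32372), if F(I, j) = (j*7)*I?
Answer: -60477/414545 ≈ -0.14589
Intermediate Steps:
F(I, j) = 7*I*j (F(I, j) = (7*j)*I = 7*I*j)
(-355379 + F(376, 158))/(-382173 - 32372) = (-355379 + 7*376*158)/(-382173 - 32372) = (-355379 + 415856)/(-414545) = 60477*(-1/414545) = -60477/414545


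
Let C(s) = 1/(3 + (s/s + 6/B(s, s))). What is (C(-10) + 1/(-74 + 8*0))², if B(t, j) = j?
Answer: 124609/1582564 ≈ 0.078739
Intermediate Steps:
C(s) = 1/(4 + 6/s) (C(s) = 1/(3 + (s/s + 6/s)) = 1/(3 + (1 + 6/s)) = 1/(4 + 6/s))
(C(-10) + 1/(-74 + 8*0))² = ((½)*(-10)/(3 + 2*(-10)) + 1/(-74 + 8*0))² = ((½)*(-10)/(3 - 20) + 1/(-74 + 0))² = ((½)*(-10)/(-17) + 1/(-74))² = ((½)*(-10)*(-1/17) - 1/74)² = (5/17 - 1/74)² = (353/1258)² = 124609/1582564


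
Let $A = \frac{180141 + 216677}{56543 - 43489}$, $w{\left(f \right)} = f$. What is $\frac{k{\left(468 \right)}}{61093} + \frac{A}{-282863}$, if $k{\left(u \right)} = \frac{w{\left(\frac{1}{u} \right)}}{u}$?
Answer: $- \frac{2654875894481087}{24704320549294490832} \approx -0.00010747$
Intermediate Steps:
$k{\left(u \right)} = \frac{1}{u^{2}}$ ($k{\left(u \right)} = \frac{1}{u u} = \frac{1}{u^{2}}$)
$A = \frac{198409}{6527}$ ($A = \frac{396818}{13054} = 396818 \cdot \frac{1}{13054} = \frac{198409}{6527} \approx 30.398$)
$\frac{k{\left(468 \right)}}{61093} + \frac{A}{-282863} = \frac{1}{219024 \cdot 61093} + \frac{198409}{6527 \left(-282863\right)} = \frac{1}{219024} \cdot \frac{1}{61093} + \frac{198409}{6527} \left(- \frac{1}{282863}\right) = \frac{1}{13380833232} - \frac{198409}{1846246801} = - \frac{2654875894481087}{24704320549294490832}$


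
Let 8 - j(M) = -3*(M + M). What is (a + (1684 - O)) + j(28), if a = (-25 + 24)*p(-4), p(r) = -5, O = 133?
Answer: 1732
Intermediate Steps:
j(M) = 8 + 6*M (j(M) = 8 - (-3)*(M + M) = 8 - (-3)*2*M = 8 - (-6)*M = 8 + 6*M)
a = 5 (a = (-25 + 24)*(-5) = -1*(-5) = 5)
(a + (1684 - O)) + j(28) = (5 + (1684 - 1*133)) + (8 + 6*28) = (5 + (1684 - 133)) + (8 + 168) = (5 + 1551) + 176 = 1556 + 176 = 1732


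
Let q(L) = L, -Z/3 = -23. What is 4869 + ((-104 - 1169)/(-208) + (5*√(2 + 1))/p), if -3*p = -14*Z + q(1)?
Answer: 1014025/208 + 3*√3/193 ≈ 4875.1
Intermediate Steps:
Z = 69 (Z = -3*(-23) = 69)
p = 965/3 (p = -(-14*69 + 1)/3 = -(-966 + 1)/3 = -⅓*(-965) = 965/3 ≈ 321.67)
4869 + ((-104 - 1169)/(-208) + (5*√(2 + 1))/p) = 4869 + ((-104 - 1169)/(-208) + (5*√(2 + 1))/(965/3)) = 4869 + (-1273*(-1/208) + (5*√3)*(3/965)) = 4869 + (1273/208 + 3*√3/193) = 1014025/208 + 3*√3/193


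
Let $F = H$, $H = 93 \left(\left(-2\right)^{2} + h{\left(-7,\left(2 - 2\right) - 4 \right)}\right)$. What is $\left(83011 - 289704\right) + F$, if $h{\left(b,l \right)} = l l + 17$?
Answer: $-203252$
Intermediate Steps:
$h{\left(b,l \right)} = 17 + l^{2}$ ($h{\left(b,l \right)} = l^{2} + 17 = 17 + l^{2}$)
$H = 3441$ ($H = 93 \left(\left(-2\right)^{2} + \left(17 + \left(\left(2 - 2\right) - 4\right)^{2}\right)\right) = 93 \left(4 + \left(17 + \left(0 - 4\right)^{2}\right)\right) = 93 \left(4 + \left(17 + \left(-4\right)^{2}\right)\right) = 93 \left(4 + \left(17 + 16\right)\right) = 93 \left(4 + 33\right) = 93 \cdot 37 = 3441$)
$F = 3441$
$\left(83011 - 289704\right) + F = \left(83011 - 289704\right) + 3441 = -206693 + 3441 = -203252$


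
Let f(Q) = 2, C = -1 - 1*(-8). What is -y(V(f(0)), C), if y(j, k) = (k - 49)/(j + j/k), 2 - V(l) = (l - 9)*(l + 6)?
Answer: 147/232 ≈ 0.63362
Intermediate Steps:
C = 7 (C = -1 + 8 = 7)
V(l) = 2 - (-9 + l)*(6 + l) (V(l) = 2 - (l - 9)*(l + 6) = 2 - (-9 + l)*(6 + l))
y(j, k) = (-49 + k)/(j + j/k)
-y(V(f(0)), C) = -7*(-49 + 7)/((56 - 1*2**2 + 3*2)*(1 + 7)) = -7*(-42)/((56 - 1*4 + 6)*8) = -7*(-42)/((56 - 4 + 6)*8) = -7*(-42)/(58*8) = -1*(-147/232) = 147/232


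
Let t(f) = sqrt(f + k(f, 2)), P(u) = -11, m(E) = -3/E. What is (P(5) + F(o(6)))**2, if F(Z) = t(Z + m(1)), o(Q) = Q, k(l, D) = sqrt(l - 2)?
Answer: 81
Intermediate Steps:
k(l, D) = sqrt(-2 + l)
t(f) = sqrt(f + sqrt(-2 + f))
F(Z) = sqrt(-3 + Z + sqrt(-5 + Z)) (F(Z) = sqrt((Z - 3/1) + sqrt(-2 + (Z - 3/1))) = sqrt((Z - 3*1) + sqrt(-2 + (Z - 3*1))) = sqrt((Z - 3) + sqrt(-2 + (Z - 3))) = sqrt((-3 + Z) + sqrt(-2 + (-3 + Z))) = sqrt((-3 + Z) + sqrt(-5 + Z)) = sqrt(-3 + Z + sqrt(-5 + Z)))
(P(5) + F(o(6)))**2 = (-11 + sqrt(-3 + 6 + sqrt(-5 + 6)))**2 = (-11 + sqrt(-3 + 6 + sqrt(1)))**2 = (-11 + sqrt(-3 + 6 + 1))**2 = (-11 + sqrt(4))**2 = (-11 + 2)**2 = (-9)**2 = 81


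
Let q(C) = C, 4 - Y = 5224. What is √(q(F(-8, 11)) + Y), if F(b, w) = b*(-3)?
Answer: 2*I*√1299 ≈ 72.083*I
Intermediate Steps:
Y = -5220 (Y = 4 - 1*5224 = 4 - 5224 = -5220)
F(b, w) = -3*b
√(q(F(-8, 11)) + Y) = √(-3*(-8) - 5220) = √(24 - 5220) = √(-5196) = 2*I*√1299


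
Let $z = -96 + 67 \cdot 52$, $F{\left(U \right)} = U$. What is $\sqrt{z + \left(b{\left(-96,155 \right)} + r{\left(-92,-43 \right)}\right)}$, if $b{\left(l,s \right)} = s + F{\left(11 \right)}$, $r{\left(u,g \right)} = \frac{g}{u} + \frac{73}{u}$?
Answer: $\frac{\sqrt{7519574}}{46} \approx 59.613$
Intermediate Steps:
$r{\left(u,g \right)} = \frac{73}{u} + \frac{g}{u}$
$b{\left(l,s \right)} = 11 + s$ ($b{\left(l,s \right)} = s + 11 = 11 + s$)
$z = 3388$ ($z = -96 + 3484 = 3388$)
$\sqrt{z + \left(b{\left(-96,155 \right)} + r{\left(-92,-43 \right)}\right)} = \sqrt{3388 + \left(\left(11 + 155\right) + \frac{73 - 43}{-92}\right)} = \sqrt{3388 + \left(166 - \frac{15}{46}\right)} = \sqrt{3388 + \frac{7621}{46}} = \sqrt{\frac{163469}{46}} = \frac{\sqrt{7519574}}{46}$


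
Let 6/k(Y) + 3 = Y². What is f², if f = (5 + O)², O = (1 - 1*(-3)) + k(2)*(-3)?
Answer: 6561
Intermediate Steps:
k(Y) = 6/(-3 + Y²)
O = -14 (O = (1 - 1*(-3)) + (6/(-3 + 2²))*(-3) = (1 + 3) + (6/(-3 + 4))*(-3) = 4 + (6/1)*(-3) = 4 + (6*1)*(-3) = 4 + 6*(-3) = 4 - 18 = -14)
f = 81 (f = (5 - 14)² = (-9)² = 81)
f² = 81² = 6561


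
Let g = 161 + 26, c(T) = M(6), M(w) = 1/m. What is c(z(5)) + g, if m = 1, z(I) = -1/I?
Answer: 188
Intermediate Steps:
M(w) = 1 (M(w) = 1/1 = 1)
c(T) = 1
g = 187
c(z(5)) + g = 1 + 187 = 188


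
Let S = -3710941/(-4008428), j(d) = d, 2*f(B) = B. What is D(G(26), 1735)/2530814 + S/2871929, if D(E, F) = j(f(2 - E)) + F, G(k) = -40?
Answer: 10112162152981323/14567264932970548084 ≈ 0.00069417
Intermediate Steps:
f(B) = B/2
D(E, F) = 1 + F - E/2 (D(E, F) = (2 - E)/2 + F = (1 - E/2) + F = 1 + F - E/2)
S = 3710941/4008428 (S = -3710941*(-1/4008428) = 3710941/4008428 ≈ 0.92579)
D(G(26), 1735)/2530814 + S/2871929 = (1 + 1735 - 1/2*(-40))/2530814 + (3710941/4008428)/2871929 = (1 + 1735 + 20)*(1/2530814) + (3710941/4008428)*(1/2871929) = 1756*(1/2530814) + 3710941/11511920617612 = 878/1265407 + 3710941/11511920617612 = 10112162152981323/14567264932970548084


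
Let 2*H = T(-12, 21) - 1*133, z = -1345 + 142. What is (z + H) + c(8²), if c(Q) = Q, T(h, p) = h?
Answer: -2423/2 ≈ -1211.5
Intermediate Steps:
z = -1203
H = -145/2 (H = (-12 - 1*133)/2 = (-12 - 133)/2 = (½)*(-145) = -145/2 ≈ -72.500)
(z + H) + c(8²) = (-1203 - 145/2) + 8² = -2551/2 + 64 = -2423/2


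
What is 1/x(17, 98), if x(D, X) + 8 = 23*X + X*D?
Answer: 1/3912 ≈ 0.00025562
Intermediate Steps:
x(D, X) = -8 + 23*X + D*X (x(D, X) = -8 + (23*X + X*D) = -8 + (23*X + D*X) = -8 + 23*X + D*X)
1/x(17, 98) = 1/(-8 + 23*98 + 17*98) = 1/(-8 + 2254 + 1666) = 1/3912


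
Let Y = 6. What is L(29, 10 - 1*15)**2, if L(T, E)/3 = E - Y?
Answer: 1089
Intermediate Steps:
L(T, E) = -18 + 3*E (L(T, E) = 3*(E - 1*6) = 3*(E - 6) = 3*(-6 + E) = -18 + 3*E)
L(29, 10 - 1*15)**2 = (-18 + 3*(10 - 1*15))**2 = (-18 + 3*(10 - 15))**2 = (-18 + 3*(-5))**2 = (-18 - 15)**2 = (-33)**2 = 1089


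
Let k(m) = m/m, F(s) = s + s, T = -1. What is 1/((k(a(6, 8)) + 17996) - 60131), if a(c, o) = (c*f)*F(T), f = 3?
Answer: -1/42134 ≈ -2.3734e-5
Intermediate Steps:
F(s) = 2*s
a(c, o) = -6*c (a(c, o) = (c*3)*(2*(-1)) = (3*c)*(-2) = -6*c)
k(m) = 1
1/((k(a(6, 8)) + 17996) - 60131) = 1/((1 + 17996) - 60131) = 1/(17997 - 60131) = 1/(-42134) = -1/42134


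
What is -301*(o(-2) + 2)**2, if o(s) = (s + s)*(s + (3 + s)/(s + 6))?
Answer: -24381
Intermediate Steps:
o(s) = 2*s*(s + (3 + s)/(6 + s)) (o(s) = (2*s)*(s + (3 + s)/(6 + s)) = 2*s*(s + (3 + s)/(6 + s)))
-301*(o(-2) + 2)**2 = -301*(2*(-2)*(3 + (-2)**2 + 7*(-2))/(6 - 2) + 2)**2 = -301*(2*(-2)*(3 + 4 - 14)/4 + 2)**2 = -301*(2*(-2)*(1/4)*(-7) + 2)**2 = -301*(7 + 2)**2 = -301*9**2 = -301*81 = -24381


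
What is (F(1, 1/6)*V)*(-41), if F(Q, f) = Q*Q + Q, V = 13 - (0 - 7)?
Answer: -1640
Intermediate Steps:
V = 20 (V = 13 - 1*(-7) = 13 + 7 = 20)
F(Q, f) = Q + Q² (F(Q, f) = Q² + Q = Q + Q²)
(F(1, 1/6)*V)*(-41) = ((1*(1 + 1))*20)*(-41) = ((1*2)*20)*(-41) = (2*20)*(-41) = 40*(-41) = -1640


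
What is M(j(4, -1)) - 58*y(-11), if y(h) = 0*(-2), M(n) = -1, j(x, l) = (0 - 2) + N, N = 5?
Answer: -1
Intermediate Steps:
j(x, l) = 3 (j(x, l) = (0 - 2) + 5 = -2 + 5 = 3)
y(h) = 0
M(j(4, -1)) - 58*y(-11) = -1 - 58*0 = -1 + 0 = -1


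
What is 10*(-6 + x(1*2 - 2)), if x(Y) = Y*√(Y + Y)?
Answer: -60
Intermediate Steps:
x(Y) = √2*Y^(3/2) (x(Y) = Y*√(2*Y) = Y*(√2*√Y) = √2*Y^(3/2))
10*(-6 + x(1*2 - 2)) = 10*(-6 + √2*(1*2 - 2)^(3/2)) = 10*(-6 + √2*(2 - 2)^(3/2)) = 10*(-6 + √2*0^(3/2)) = 10*(-6 + √2*0) = 10*(-6 + 0) = 10*(-6) = -60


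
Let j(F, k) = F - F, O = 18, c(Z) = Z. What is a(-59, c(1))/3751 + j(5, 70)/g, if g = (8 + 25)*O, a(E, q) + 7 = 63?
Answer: 56/3751 ≈ 0.014929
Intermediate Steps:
a(E, q) = 56 (a(E, q) = -7 + 63 = 56)
j(F, k) = 0
g = 594 (g = (8 + 25)*18 = 33*18 = 594)
a(-59, c(1))/3751 + j(5, 70)/g = 56/3751 + 0/594 = 56*(1/3751) + 0*(1/594) = 56/3751 + 0 = 56/3751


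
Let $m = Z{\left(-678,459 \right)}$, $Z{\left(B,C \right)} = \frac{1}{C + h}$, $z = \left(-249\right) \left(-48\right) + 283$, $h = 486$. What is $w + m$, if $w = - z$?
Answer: $- \frac{11562074}{945} \approx -12235.0$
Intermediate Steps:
$z = 12235$ ($z = 11952 + 283 = 12235$)
$Z{\left(B,C \right)} = \frac{1}{486 + C}$ ($Z{\left(B,C \right)} = \frac{1}{C + 486} = \frac{1}{486 + C}$)
$m = \frac{1}{945}$ ($m = \frac{1}{486 + 459} = \frac{1}{945} \approx 0.0010582$)
$w = -12235$ ($w = \left(-1\right) 12235 = -12235$)
$w + m = -12235 + \frac{1}{945} = - \frac{11562074}{945}$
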